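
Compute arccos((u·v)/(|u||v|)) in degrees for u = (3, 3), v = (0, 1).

With u = (3, 3), v = (0, 1):
u·v = 3·0 + 3·1 = 0 + 3 = 3.
|u| = √(3² + 3²) = √18, |v| = √(0² + 1²) = √1, so |u||v| = √(18·1) = √18.
cos θ = (u·v)/(|u||v|) = 3/√18 ≈ 0.707107
θ = arccos(0.707107) ≈ 45°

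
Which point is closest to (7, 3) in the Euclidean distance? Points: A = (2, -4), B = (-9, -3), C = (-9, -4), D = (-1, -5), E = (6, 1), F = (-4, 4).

Distances: d(A) ≈ 8.6023, d(B) ≈ 17.088, d(C) ≈ 17.4642, d(D) ≈ 11.3137, d(E) ≈ 2.2361, d(F) ≈ 11.0454. Nearest: E = (6, 1) with distance 2.2361.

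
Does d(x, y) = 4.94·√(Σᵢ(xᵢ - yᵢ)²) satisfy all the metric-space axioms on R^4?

Yes. The L2 (Euclidean) norm induces a metric on R^4, and multiplying a metric by a positive constant 4.94 > 0 preserves all four axioms: non-negativity (4.94·||x-y|| ≥ 0), identity (4.94·||x-y|| = 0 ⟺ ||x-y|| = 0 ⟺ x = y), symmetry (||x-y|| = ||y-x||), and the triangle inequality (4.94·||x-z|| ≤ 4.94·||x-y|| + 4.94·||y-z||). So d is a metric.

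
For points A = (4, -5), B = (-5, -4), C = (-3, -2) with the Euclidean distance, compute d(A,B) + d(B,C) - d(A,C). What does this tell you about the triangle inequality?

d(A,B) = √(9² + 1²) = √82 ≈ 9.0554, d(B,C) = √(2² + 2²) = √8 ≈ 2.8284, d(A,C) = √(7² + 3²) = √58 ≈ 7.6158.
d(A,B) + d(B,C) - d(A,C) = 9.0554 + 2.8284 - 7.6158 = 11.8838 - 7.6158 = 4.268 (to 4 decimal places). This is ≥ 0, so the triangle inequality holds for these points.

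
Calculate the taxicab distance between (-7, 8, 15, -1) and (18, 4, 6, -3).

Σ|x_i - y_i| = |-7 - 18| + |8 - 4| + |15 - 6| + |-1 - (-3)| = 25 + 4 + 9 + 2 = 40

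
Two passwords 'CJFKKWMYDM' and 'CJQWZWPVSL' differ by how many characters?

Differing positions: 3, 4, 5, 7, 8, 9, 10. Hamming distance = 7.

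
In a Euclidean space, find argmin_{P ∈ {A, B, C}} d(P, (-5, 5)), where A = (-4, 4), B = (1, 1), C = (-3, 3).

Distances: d(A) ≈ 1.4142, d(B) ≈ 7.2111, d(C) ≈ 2.8284. Nearest: A = (-4, 4) with distance 1.4142.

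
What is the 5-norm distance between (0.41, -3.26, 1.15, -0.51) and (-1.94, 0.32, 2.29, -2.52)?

(Σ|x_i - y_i|^5)^(1/5) = (|0.41 - (-1.94)|^5 + |-3.26 - 0.32|^5 + |1.15 - 2.29|^5 + |-0.51 - (-2.52)|^5)^(1/5)
= (2.35^5 + 3.58^5 + 1.14^5 + 2.01^5)^(1/5) ≈ (71.6703 + 588.0512 + 1.9254 + 32.808)^(1/5) = (694.4549)^(1/5) ≈ 3.7011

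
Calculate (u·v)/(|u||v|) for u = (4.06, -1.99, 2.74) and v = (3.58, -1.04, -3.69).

With u = (4.06, -1.99, 2.74), v = (3.58, -1.04, -3.69):
u·v = 4.06·3.58 + (-1.99)·(-1.04) + 2.74·(-3.69) = 14.5348 + 2.0696 + (-10.1106) = 6.4938.
|u| = √(4.06² + (-1.99)² + 2.74²) = √(16.4836 + 3.9601 + 7.5076) = √27.9513, |v| = √(3.58² + (-1.04)² + (-3.69)²) = √(12.8164 + 1.0816 + 13.6161) = √27.5141.
cos θ = (u·v)/(|u||v|) = 6.4938/(√27.9513·√27.5141) ≈ 0.2342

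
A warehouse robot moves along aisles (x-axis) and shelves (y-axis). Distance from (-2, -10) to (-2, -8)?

Σ|x_i - y_i| = |-2 - (-2)| + |-10 - (-8)| = 0 + 2 = 2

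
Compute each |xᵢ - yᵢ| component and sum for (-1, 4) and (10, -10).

Σ|x_i - y_i| = |-1 - 10| + |4 - (-10)| = 11 + 14 = 25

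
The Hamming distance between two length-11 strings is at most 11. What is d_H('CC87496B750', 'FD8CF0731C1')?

Differing positions: 1, 2, 4, 5, 6, 7, 8, 9, 10, 11. Hamming distance = 10. The maximum possible Hamming distance for length-11 strings is 11, so d_H/11 = 10/11 ≈ 0.9091.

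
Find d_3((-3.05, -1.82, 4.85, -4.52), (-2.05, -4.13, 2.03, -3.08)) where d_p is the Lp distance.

(Σ|x_i - y_i|^3)^(1/3) = (|-3.05 - (-2.05)|^3 + |-1.82 - (-4.13)|^3 + |4.85 - 2.03|^3 + |-4.52 - (-3.08)|^3)^(1/3)
= (1^3 + 2.31^3 + 2.82^3 + 1.44^3)^(1/3) ≈ (1 + 12.3264 + 22.4258 + 2.986)^(1/3) = (38.7382)^(1/3) ≈ 3.3836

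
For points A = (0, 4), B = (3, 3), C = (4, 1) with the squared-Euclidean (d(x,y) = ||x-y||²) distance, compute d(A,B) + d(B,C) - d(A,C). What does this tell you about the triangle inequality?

d(A,B) = 3² + 1² = 10, d(B,C) = 1² + 2² = 5, d(A,C) = 4² + 3² = 25.
d(A,B) + d(B,C) - d(A,C) = 10 + 5 - 25 = 15 - 25 = -10. This is < 0, so the triangle inequality FAILS for these points (squared-Euclidean is not a metric).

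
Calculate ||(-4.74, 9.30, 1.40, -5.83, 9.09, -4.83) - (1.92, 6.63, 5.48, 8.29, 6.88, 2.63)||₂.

√(Σ(x_i - y_i)²) = √((-4.74 - 1.92)² + (9.3 - 6.63)² + (1.4 - 5.48)² + (-5.83 - 8.29)² + (9.09 - 6.88)² + (-4.83 - 2.63)²)
= √((-6.66)² + 2.67² + (-4.08)² + (-14.12)² + 2.21² + (-7.46)²) = √(44.3556 + 7.1289 + 16.6464 + 199.3744 + 4.8841 + 55.6516) = √328.041 ≈ 18.1119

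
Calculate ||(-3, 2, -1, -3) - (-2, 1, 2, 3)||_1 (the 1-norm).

Σ|x_i - y_i| = |-3 - (-2)| + |2 - 1| + |-1 - 2| + |-3 - 3| = 1 + 1 + 3 + 6 = 11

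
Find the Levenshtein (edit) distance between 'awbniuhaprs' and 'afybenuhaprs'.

Let D[i][j] be the edit distance between the first i characters of 'awbniuhaprs' and the first j characters of 'afybenuhaprs', with D[i][0] = i, D[0][j] = j, and D[i][j] = D[i-1][j-1] if the characters match, else 1 + min(D[i-1][j], D[i][j-1], D[i-1][j-1]). Filling the table (rows: prefixes of 'awbniuhaprs', columns: prefixes of 'afybenuhaprs'):
     ε  a  f  y  b  e  n  u  h  a  p  r  s
  ε  0  1  2  3  4  5  6  7  8  9 10 11 12
  a  1  0  1  2  3  4  5  6  7  8  9 10 11
  w  2  1  1  2  3  4  5  6  7  8  9 10 11
  b  3  2  2  2  2  3  4  5  6  7  8  9 10
  n  4  3  3  3  3  3  3  4  5  6  7  8  9
  i  5  4  4  4  4  4  4  4  5  6  7  8  9
  u  6  5  5  5  5  5  5  4  5  6  7  8  9
  h  7  6  6  6  6  6  6  5  4  5  6  7  8
  a  8  7  7  7  7  7  7  6  5  4  5  6  7
  p  9  8  8  8  8  8  8  7  6  5  4  5  6
  r 10  9  9  9  9  9  9  8  7  6  5  4  5
  s 11 10 10 10 10 10 10  9  8  7  6  5  4
The bottom-right entry gives D[11][12] = 4, so no sequence of fewer than 4 edits works. Backtracking through the table gives one optimal edit sequence (4 edits):
  awbniuhaprs → afwbniuhaprs (ins f @2)
  afwbniuhaprs → afybniuhaprs (sub w→y @3)
  afybniuhaprs → afybeiuhaprs (sub n→e @5)
  afybeiuhaprs → afybenuhaprs (sub i→n @6)
Edit distance = 4.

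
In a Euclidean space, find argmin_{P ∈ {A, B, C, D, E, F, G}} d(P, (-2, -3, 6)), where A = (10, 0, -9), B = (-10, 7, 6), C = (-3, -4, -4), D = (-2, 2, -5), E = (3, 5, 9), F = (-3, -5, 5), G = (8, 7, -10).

Distances: d(A) ≈ 19.4422, d(B) ≈ 12.8062, d(C) ≈ 10.0995, d(D) ≈ 12.083, d(E) ≈ 9.8995, d(F) ≈ 2.4495, d(G) ≈ 21.3542. Nearest: F = (-3, -5, 5) with distance 2.4495.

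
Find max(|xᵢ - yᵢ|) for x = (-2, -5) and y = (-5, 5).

max(|x_i - y_i|) = max(|-2 - (-5)|, |-5 - 5|) = max(3, 10) = 10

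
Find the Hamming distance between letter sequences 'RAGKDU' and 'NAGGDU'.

Differing positions: 1, 4. Hamming distance = 2.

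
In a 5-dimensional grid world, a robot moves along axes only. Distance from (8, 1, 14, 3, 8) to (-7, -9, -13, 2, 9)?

Σ|x_i - y_i| = |8 - (-7)| + |1 - (-9)| + |14 - (-13)| + |3 - 2| + |8 - 9| = 15 + 10 + 27 + 1 + 1 = 54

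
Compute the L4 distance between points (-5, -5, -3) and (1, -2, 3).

(Σ|x_i - y_i|^4)^(1/4) = (|-5 - 1|^4 + |-5 - (-2)|^4 + |-3 - 3|^4)^(1/4)
= (6^4 + 3^4 + 6^4)^(1/4) = (1296 + 81 + 1296)^(1/4) = (2673)^(1/4) ≈ 7.1903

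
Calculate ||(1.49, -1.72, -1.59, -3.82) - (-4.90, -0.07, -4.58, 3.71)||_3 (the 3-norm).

(Σ|x_i - y_i|^3)^(1/3) = (|1.49 - (-4.9)|^3 + |-1.72 - (-0.07)|^3 + |-1.59 - (-4.58)|^3 + |-3.82 - 3.71|^3)^(1/3)
= (6.39^3 + 1.65^3 + 2.99^3 + 7.53^3)^(1/3) ≈ (260.9171 + 4.4921 + 26.7309 + 426.9578)^(1/3) = (719.0979)^(1/3) ≈ 8.9591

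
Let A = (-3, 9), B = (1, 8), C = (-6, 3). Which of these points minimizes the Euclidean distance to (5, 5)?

Distances: d(A) ≈ 8.9443, d(B) = 5, d(C) ≈ 11.1803. Nearest: B = (1, 8) with distance 5.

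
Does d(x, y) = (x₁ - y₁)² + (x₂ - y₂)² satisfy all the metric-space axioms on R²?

No. The squared Euclidean distance fails the triangle inequality. Counterexample: x = (0, 0), y = (3, 2), z = (6, 4). d(x,z) = 6² + 4² = 52, but d(x,y) + d(y,z) = (3² + 2²) + (3² + 2²) = 13 + 13 = 26. Since 52 > 26, the triangle inequality is violated. (Note: √d, the ordinary Euclidean distance, IS a metric.)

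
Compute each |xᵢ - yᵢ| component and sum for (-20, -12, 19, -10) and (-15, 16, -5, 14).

Σ|x_i - y_i| = |-20 - (-15)| + |-12 - 16| + |19 - (-5)| + |-10 - 14| = 5 + 28 + 24 + 24 = 81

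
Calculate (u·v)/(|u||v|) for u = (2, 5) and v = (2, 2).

With u = (2, 5), v = (2, 2):
u·v = 2·2 + 5·2 = 4 + 10 = 14.
|u| = √(2² + 5²) = √29, |v| = √(2² + 2²) = √8, so |u||v| = √(29·8) = √232.
cos θ = (u·v)/(|u||v|) = 14/√232 ≈ 0.9191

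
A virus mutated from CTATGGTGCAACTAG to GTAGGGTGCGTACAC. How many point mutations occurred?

Differing positions: 1, 4, 10, 11, 12, 13, 15. Hamming distance = 7.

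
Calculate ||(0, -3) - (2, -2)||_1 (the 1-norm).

Σ|x_i - y_i| = |0 - 2| + |-3 - (-2)| = 2 + 1 = 3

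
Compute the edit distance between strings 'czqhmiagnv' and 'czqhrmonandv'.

Let D[i][j] be the edit distance between the first i characters of 'czqhmiagnv' and the first j characters of 'czqhrmonandv', with D[i][0] = i, D[0][j] = j, and D[i][j] = D[i-1][j-1] if the characters match, else 1 + min(D[i-1][j], D[i][j-1], D[i-1][j-1]). Filling the table (rows: prefixes of 'czqhmiagnv', columns: prefixes of 'czqhrmonandv'):
     ε  c  z  q  h  r  m  o  n  a  n  d  v
  ε  0  1  2  3  4  5  6  7  8  9 10 11 12
  c  1  0  1  2  3  4  5  6  7  8  9 10 11
  z  2  1  0  1  2  3  4  5  6  7  8  9 10
  q  3  2  1  0  1  2  3  4  5  6  7  8  9
  h  4  3  2  1  0  1  2  3  4  5  6  7  8
  m  5  4  3  2  1  1  1  2  3  4  5  6  7
  i  6  5  4  3  2  2  2  2  3  4  5  6  7
  a  7  6  5  4  3  3  3  3  3  3  4  5  6
  g  8  7  6  5  4  4  4  4  4  4  4  5  6
  n  9  8  7  6  5  5  5  5  4  5  4  5  6
  v 10  9  8  7  6  6  6  6  5  5  5  5  5
The bottom-right entry gives D[10][12] = 5, so no sequence of fewer than 5 edits works. Backtracking through the table gives one optimal edit sequence (5 edits):
  czqhmiagnv → czqhrmiagnv (ins r @5)
  czqhrmiagnv → czqhrmoiagnv (ins o @7)
  czqhrmoiagnv → czqhrmonagnv (sub i→n @8)
  czqhrmonagnv → czqhrmonannv (sub g→n @10)
  czqhrmonannv → czqhrmonandv (sub n→d @11)
Edit distance = 5.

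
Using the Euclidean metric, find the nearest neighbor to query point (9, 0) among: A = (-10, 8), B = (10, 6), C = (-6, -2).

Distances: d(A) ≈ 20.6155, d(B) ≈ 6.0828, d(C) ≈ 15.1327. Nearest: B = (10, 6) with distance 6.0828.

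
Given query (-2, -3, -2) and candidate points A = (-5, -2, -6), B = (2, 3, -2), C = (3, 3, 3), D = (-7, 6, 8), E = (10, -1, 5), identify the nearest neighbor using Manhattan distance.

Distances: d(A) = 8, d(B) = 10, d(C) = 16, d(D) = 24, d(E) = 21. Nearest: A = (-5, -2, -6) with distance 8.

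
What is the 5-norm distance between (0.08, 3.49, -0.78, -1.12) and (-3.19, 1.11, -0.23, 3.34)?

(Σ|x_i - y_i|^5)^(1/5) = (|0.08 - (-3.19)|^5 + |3.49 - 1.11|^5 + |-0.78 - (-0.23)|^5 + |-1.12 - 3.34|^5)^(1/5)
= (3.27^5 + 2.38^5 + 0.55^5 + 4.46^5)^(1/5) ≈ (373.8856 + 76.3633 + 0.0503 + 1764.7138)^(1/5) = (2215.013)^(1/5) ≈ 4.6674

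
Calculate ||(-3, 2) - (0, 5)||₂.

√(Σ(x_i - y_i)²) = √((-3 - 0)² + (2 - 5)²)
= √((-3)² + (-3)²) = √(9 + 9) = √18 ≈ 4.2426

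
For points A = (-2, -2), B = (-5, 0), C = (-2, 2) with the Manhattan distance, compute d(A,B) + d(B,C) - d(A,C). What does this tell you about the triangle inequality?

d(A,B) = 3 + 2 = 5, d(B,C) = 3 + 2 = 5, d(A,C) = 0 + 4 = 4.
d(A,B) + d(B,C) - d(A,C) = 5 + 5 - 4 = 10 - 4 = 6. This is ≥ 0, so the triangle inequality holds for these points.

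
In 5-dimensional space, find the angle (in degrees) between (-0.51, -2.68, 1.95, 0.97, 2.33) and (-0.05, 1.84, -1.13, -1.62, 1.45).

With u = (-0.51, -2.68, 1.95, 0.97, 2.33), v = (-0.05, 1.84, -1.13, -1.62, 1.45):
u·v = (-0.51)·(-0.05) + (-2.68)·1.84 + 1.95·(-1.13) + 0.97·(-1.62) + 2.33·1.45 = 0.0255 + (-4.9312) + (-2.2035) + (-1.5714) + 3.3785 = -5.3021.
|u| = √((-0.51)² + (-2.68)² + 1.95² + 0.97² + 2.33²) = √(0.2601 + 7.1824 + 3.8025 + 0.9409 + 5.4289) = √17.6148, |v| = √((-0.05)² + 1.84² + (-1.13)² + (-1.62)² + 1.45²) = √(0.0025 + 3.3856 + 1.2769 + 2.6244 + 2.1025) = √9.3919.
cos θ = (u·v)/(|u||v|) = -5.3021/(√17.6148·√9.3919) ≈ -0.412223
θ = arccos(-0.412223) ≈ 114.34°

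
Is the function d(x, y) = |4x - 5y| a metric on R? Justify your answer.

No. d fails symmetry: d(7, 8) = |4·7 - 5·8| = |-12| = 12, but d(8, 7) = |4·8 - 5·7| = |-3| = 3. Since 12 ≠ 3, d(x,y) ≠ d(y,x) in general.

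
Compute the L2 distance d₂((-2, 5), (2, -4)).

√(Σ(x_i - y_i)²) = √((-2 - 2)² + (5 - (-4))²)
= √((-4)² + 9²) = √(16 + 81) = √97 ≈ 9.8489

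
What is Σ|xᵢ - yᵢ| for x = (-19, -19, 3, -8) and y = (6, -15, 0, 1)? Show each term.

Σ|x_i - y_i| = |-19 - 6| + |-19 - (-15)| + |3 - 0| + |-8 - 1| = 25 + 4 + 3 + 9 = 41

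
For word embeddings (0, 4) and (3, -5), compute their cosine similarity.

With u = (0, 4), v = (3, -5):
u·v = 0·3 + 4·(-5) = 0 + (-20) = -20.
|u| = √(0² + 4²) = √16, |v| = √(3² + (-5)²) = √34, so |u||v| = √(16·34) = √544.
cos θ = (u·v)/(|u||v|) = -20/√544 ≈ -0.8575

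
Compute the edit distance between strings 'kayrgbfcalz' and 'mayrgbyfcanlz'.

Let D[i][j] be the edit distance between the first i characters of 'kayrgbfcalz' and the first j characters of 'mayrgbyfcanlz', with D[i][0] = i, D[0][j] = j, and D[i][j] = D[i-1][j-1] if the characters match, else 1 + min(D[i-1][j], D[i][j-1], D[i-1][j-1]). Filling the table (rows: prefixes of 'kayrgbfcalz', columns: prefixes of 'mayrgbyfcanlz'):
     ε  m  a  y  r  g  b  y  f  c  a  n  l  z
  ε  0  1  2  3  4  5  6  7  8  9 10 11 12 13
  k  1  1  2  3  4  5  6  7  8  9 10 11 12 13
  a  2  2  1  2  3  4  5  6  7  8  9 10 11 12
  y  3  3  2  1  2  3  4  5  6  7  8  9 10 11
  r  4  4  3  2  1  2  3  4  5  6  7  8  9 10
  g  5  5  4  3  2  1  2  3  4  5  6  7  8  9
  b  6  6  5  4  3  2  1  2  3  4  5  6  7  8
  f  7  7  6  5  4  3  2  2  2  3  4  5  6  7
  c  8  8  7  6  5  4  3  3  3  2  3  4  5  6
  a  9  9  8  7  6  5  4  4  4  3  2  3  4  5
  l 10 10  9  8  7  6  5  5  5  4  3  3  3  4
  z 11 11 10  9  8  7  6  6  6  5  4  4  4  3
The bottom-right entry gives D[11][13] = 3, so no sequence of fewer than 3 edits works. Backtracking through the table gives one optimal edit sequence (3 edits):
  kayrgbfcalz → mayrgbfcalz (sub k→m @1)
  mayrgbfcalz → mayrgbyfcalz (ins y @7)
  mayrgbyfcalz → mayrgbyfcanlz (ins n @11)
Edit distance = 3.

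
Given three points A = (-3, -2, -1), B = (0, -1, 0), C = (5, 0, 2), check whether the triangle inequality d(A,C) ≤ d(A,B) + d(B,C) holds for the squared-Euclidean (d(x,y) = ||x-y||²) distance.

d(A,B) = 3² + 1² + 1² = 11, d(B,C) = 5² + 1² + 2² = 30, d(A,C) = 8² + 2² + 3² = 77.
d(A,C) = 77 > 11 + 30 = 41. Triangle inequality is VIOLATED. (Squared-Euclidean is not a metric — this is a counterexample.)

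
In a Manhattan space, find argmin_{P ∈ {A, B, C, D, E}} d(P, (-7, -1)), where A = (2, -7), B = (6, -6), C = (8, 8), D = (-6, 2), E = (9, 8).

Distances: d(A) = 15, d(B) = 18, d(C) = 24, d(D) = 4, d(E) = 25. Nearest: D = (-6, 2) with distance 4.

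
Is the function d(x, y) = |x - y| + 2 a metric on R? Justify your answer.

No. d fails identity of indiscernibles (specifically d(x,x) = 0): d(-8, -8) = |-8 - (-8)| + 2 = 0 + 2 = 2 ≠ 0.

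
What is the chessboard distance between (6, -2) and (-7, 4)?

max(|x_i - y_i|) = max(|6 - (-7)|, |-2 - 4|) = max(13, 6) = 13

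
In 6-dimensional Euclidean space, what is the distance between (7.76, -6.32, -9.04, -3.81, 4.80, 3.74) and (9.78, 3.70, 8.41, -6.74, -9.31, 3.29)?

√(Σ(x_i - y_i)²) = √((7.76 - 9.78)² + (-6.32 - 3.7)² + (-9.04 - 8.41)² + (-3.81 - (-6.74))² + (4.8 - (-9.31))² + (3.74 - 3.29)²)
= √((-2.02)² + (-10.02)² + (-17.45)² + 2.93² + 14.11² + 0.45²) = √(4.0804 + 100.4004 + 304.5025 + 8.5849 + 199.0921 + 0.2025) = √616.8628 ≈ 24.8367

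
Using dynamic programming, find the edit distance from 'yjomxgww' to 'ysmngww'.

Let D[i][j] be the edit distance between the first i characters of 'yjomxgww' and the first j characters of 'ysmngww', with D[i][0] = i, D[0][j] = j, and D[i][j] = D[i-1][j-1] if the characters match, else 1 + min(D[i-1][j], D[i][j-1], D[i-1][j-1]). Filling the table (rows: prefixes of 'yjomxgww', columns: prefixes of 'ysmngww'):
     ε  y  s  m  n  g  w  w
  ε  0  1  2  3  4  5  6  7
  y  1  0  1  2  3  4  5  6
  j  2  1  1  2  3  4  5  6
  o  3  2  2  2  3  4  5  6
  m  4  3  3  2  3  4  5  6
  x  5  4  4  3  3  4  5  6
  g  6  5  5  4  4  3  4  5
  w  7  6  6  5  5  4  3  4
  w  8  7  7  6  6  5  4  3
The bottom-right entry gives D[8][7] = 3, so no sequence of fewer than 3 edits works. Backtracking through the table gives one optimal edit sequence (3 edits):
  yjomxgww → yomxgww (del j @2)
  yomxgww → ysmxgww (sub o→s @2)
  ysmxgww → ysmngww (sub x→n @4)
Edit distance = 3.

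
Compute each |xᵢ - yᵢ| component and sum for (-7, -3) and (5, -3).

Σ|x_i - y_i| = |-7 - 5| + |-3 - (-3)| = 12 + 0 = 12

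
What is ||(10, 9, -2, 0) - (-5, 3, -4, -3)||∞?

max(|x_i - y_i|) = max(|10 - (-5)|, |9 - 3|, |-2 - (-4)|, |0 - (-3)|) = max(15, 6, 2, 3) = 15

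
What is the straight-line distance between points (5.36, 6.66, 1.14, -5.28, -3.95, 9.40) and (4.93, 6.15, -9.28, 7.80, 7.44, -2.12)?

√(Σ(x_i - y_i)²) = √((5.36 - 4.93)² + (6.66 - 6.15)² + (1.14 - (-9.28))² + (-5.28 - 7.8)² + (-3.95 - 7.44)² + (9.4 - (-2.12))²)
= √(0.43² + 0.51² + 10.42² + (-13.08)² + (-11.39)² + 11.52²) = √(0.1849 + 0.2601 + 108.5764 + 171.0864 + 129.7321 + 132.7104) = √542.5503 ≈ 23.2927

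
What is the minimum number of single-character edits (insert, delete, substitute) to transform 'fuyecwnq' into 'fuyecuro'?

Let D[i][j] be the edit distance between the first i characters of 'fuyecwnq' and the first j characters of 'fuyecuro', with D[i][0] = i, D[0][j] = j, and D[i][j] = D[i-1][j-1] if the characters match, else 1 + min(D[i-1][j], D[i][j-1], D[i-1][j-1]). Filling the table (rows: prefixes of 'fuyecwnq', columns: prefixes of 'fuyecuro'):
     ε  f  u  y  e  c  u  r  o
  ε  0  1  2  3  4  5  6  7  8
  f  1  0  1  2  3  4  5  6  7
  u  2  1  0  1  2  3  4  5  6
  y  3  2  1  0  1  2  3  4  5
  e  4  3  2  1  0  1  2  3  4
  c  5  4  3  2  1  0  1  2  3
  w  6  5  4  3  2  1  1  2  3
  n  7  6  5  4  3  2  2  2  3
  q  8  7  6  5  4  3  3  3  3
The bottom-right entry gives D[8][8] = 3, so no sequence of fewer than 3 edits works. Backtracking through the table gives one optimal edit sequence (3 edits):
  fuyecwnq → fuyecunq (sub w→u @6)
  fuyecunq → fuyecurq (sub n→r @7)
  fuyecurq → fuyecuro (sub q→o @8)
Edit distance = 3.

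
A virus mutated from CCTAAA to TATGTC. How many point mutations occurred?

Differing positions: 1, 2, 4, 5, 6. Hamming distance = 5.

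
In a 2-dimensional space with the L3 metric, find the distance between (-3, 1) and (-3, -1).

(Σ|x_i - y_i|^3)^(1/3) = (|-3 - (-3)|^3 + |1 - (-1)|^3)^(1/3)
= (0^3 + 2^3)^(1/3) = (0 + 8)^(1/3) = (8)^(1/3) = 2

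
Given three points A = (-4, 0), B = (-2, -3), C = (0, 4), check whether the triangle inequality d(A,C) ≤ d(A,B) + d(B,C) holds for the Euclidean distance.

d(A,B) = √(2² + 3²) = √13 ≈ 3.6056, d(B,C) = √(2² + 7²) = √53 ≈ 7.2801, d(A,C) = √(4² + 4²) = √32 ≈ 5.6569.
d(A,C) ≈ 5.6569 ≤ 3.6056 + 7.2801 = 10.8857. Triangle inequality is satisfied.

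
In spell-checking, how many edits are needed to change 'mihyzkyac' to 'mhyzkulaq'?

Let D[i][j] be the edit distance between the first i characters of 'mihyzkyac' and the first j characters of 'mhyzkulaq', with D[i][0] = i, D[0][j] = j, and D[i][j] = D[i-1][j-1] if the characters match, else 1 + min(D[i-1][j], D[i][j-1], D[i-1][j-1]). Filling the table (rows: prefixes of 'mihyzkyac', columns: prefixes of 'mhyzkulaq'):
     ε  m  h  y  z  k  u  l  a  q
  ε  0  1  2  3  4  5  6  7  8  9
  m  1  0  1  2  3  4  5  6  7  8
  i  2  1  1  2  3  4  5  6  7  8
  h  3  2  1  2  3  4  5  6  7  8
  y  4  3  2  1  2  3  4  5  6  7
  z  5  4  3  2  1  2  3  4  5  6
  k  6  5  4  3  2  1  2  3  4  5
  y  7  6  5  4  3  2  2  3  4  5
  a  8  7  6  5  4  3  3  3  3  4
  c  9  8  7  6  5  4  4  4  4  4
The bottom-right entry gives D[9][9] = 4, so no sequence of fewer than 4 edits works. Backtracking through the table gives one optimal edit sequence (4 edits):
  mihyzkyac → mhyzkyac (del i @2)
  mhyzkyac → mhyzkuyac (ins u @6)
  mhyzkuyac → mhyzkulac (sub y→l @7)
  mhyzkulac → mhyzkulaq (sub c→q @9)
Edit distance = 4.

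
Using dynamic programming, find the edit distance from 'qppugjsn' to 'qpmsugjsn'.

Let D[i][j] be the edit distance between the first i characters of 'qppugjsn' and the first j characters of 'qpmsugjsn', with D[i][0] = i, D[0][j] = j, and D[i][j] = D[i-1][j-1] if the characters match, else 1 + min(D[i-1][j], D[i][j-1], D[i-1][j-1]). Filling the table (rows: prefixes of 'qppugjsn', columns: prefixes of 'qpmsugjsn'):
     ε  q  p  m  s  u  g  j  s  n
  ε  0  1  2  3  4  5  6  7  8  9
  q  1  0  1  2  3  4  5  6  7  8
  p  2  1  0  1  2  3  4  5  6  7
  p  3  2  1  1  2  3  4  5  6  7
  u  4  3  2  2  2  2  3  4  5  6
  g  5  4  3  3  3  3  2  3  4  5
  j  6  5  4  4  4  4  3  2  3  4
  s  7  6  5  5  4  5  4  3  2  3
  n  8  7  6  6  5  5  5  4  3  2
The bottom-right entry gives D[8][9] = 2, so no sequence of fewer than 2 edits works. Backtracking through the table gives one optimal edit sequence (2 edits):
  qppugjsn → qpmpugjsn (ins m @3)
  qpmpugjsn → qpmsugjsn (sub p→s @4)
Edit distance = 2.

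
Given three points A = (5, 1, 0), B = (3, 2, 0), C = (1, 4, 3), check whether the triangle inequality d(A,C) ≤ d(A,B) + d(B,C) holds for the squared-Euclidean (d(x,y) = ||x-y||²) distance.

d(A,B) = 2² + 1² + 0² = 5, d(B,C) = 2² + 2² + 3² = 17, d(A,C) = 4² + 3² + 3² = 34.
d(A,C) = 34 > 5 + 17 = 22. Triangle inequality is VIOLATED. (Squared-Euclidean is not a metric — this is a counterexample.)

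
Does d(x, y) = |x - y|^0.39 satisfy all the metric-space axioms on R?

Yes. With 0 < p = 0.39 ≤ 1, d(x,y) = |x-y|^0.39 is a metric on R. Non-negativity and symmetry are immediate; |x-y|^0.39 = 0 ⟺ |x-y| = 0 ⟺ x = y. For the triangle inequality, the function t ↦ t^0.39 is subadditive on [0,∞) when p ≤ 1, so |x-z|^0.39 ≤ (|x-y| + |y-z|)^0.39 ≤ |x-y|^0.39 + |y-z|^0.39.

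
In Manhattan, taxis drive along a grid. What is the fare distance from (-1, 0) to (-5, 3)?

Σ|x_i - y_i| = |-1 - (-5)| + |0 - 3| = 4 + 3 = 7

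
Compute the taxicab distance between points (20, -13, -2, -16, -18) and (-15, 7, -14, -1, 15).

Σ|x_i - y_i| = |20 - (-15)| + |-13 - 7| + |-2 - (-14)| + |-16 - (-1)| + |-18 - 15| = 35 + 20 + 12 + 15 + 33 = 115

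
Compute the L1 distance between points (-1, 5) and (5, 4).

Σ|x_i - y_i| = |-1 - 5| + |5 - 4| = 6 + 1 = 7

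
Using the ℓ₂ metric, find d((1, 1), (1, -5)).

√(Σ(x_i - y_i)²) = √((1 - 1)² + (1 - (-5))²)
= √(0² + 6²) = √(0 + 36) = √36 = 6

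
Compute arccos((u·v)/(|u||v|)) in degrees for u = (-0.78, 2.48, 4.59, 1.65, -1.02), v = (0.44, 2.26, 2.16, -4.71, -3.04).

With u = (-0.78, 2.48, 4.59, 1.65, -1.02), v = (0.44, 2.26, 2.16, -4.71, -3.04):
u·v = (-0.78)·0.44 + 2.48·2.26 + 4.59·2.16 + 1.65·(-4.71) + (-1.02)·(-3.04) = (-0.3432) + 5.6048 + 9.9144 + (-7.7715) + 3.1008 = 10.5053.
|u| = √((-0.78)² + 2.48² + 4.59² + 1.65² + (-1.02)²) = √(0.6084 + 6.1504 + 21.0681 + 2.7225 + 1.0404) = √31.5898, |v| = √(0.44² + 2.26² + 2.16² + (-4.71)² + (-3.04)²) = √(0.1936 + 5.1076 + 4.6656 + 22.1841 + 9.2416) = √41.3925.
cos θ = (u·v)/(|u||v|) = 10.5053/(√31.5898·√41.3925) ≈ 0.290519
θ = arccos(0.290519) ≈ 73.11°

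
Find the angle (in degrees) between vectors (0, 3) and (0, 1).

With u = (0, 3), v = (0, 1):
u·v = 0·0 + 3·1 = 0 + 3 = 3.
|u| = √(0² + 3²) = √9, |v| = √(0² + 1²) = √1, so |u||v| = √(9·1) = √9 = 3.
cos θ = (u·v)/(|u||v|) = 3/3 = 1 (the vectors are parallel, pointing the same way)
θ = arccos(1) = 0°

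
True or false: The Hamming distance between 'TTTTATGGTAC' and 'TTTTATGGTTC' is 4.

Differing positions: 10. Hamming distance = 1, so the claim that d_H = 4 is false.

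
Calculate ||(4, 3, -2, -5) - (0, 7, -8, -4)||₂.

√(Σ(x_i - y_i)²) = √((4 - 0)² + (3 - 7)² + (-2 - (-8))² + (-5 - (-4))²)
= √(4² + (-4)² + 6² + (-1)²) = √(16 + 16 + 36 + 1) = √69 ≈ 8.3066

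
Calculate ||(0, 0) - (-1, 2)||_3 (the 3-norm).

(Σ|x_i - y_i|^3)^(1/3) = (|0 - (-1)|^3 + |0 - 2|^3)^(1/3)
= (1^3 + 2^3)^(1/3) = (1 + 8)^(1/3) = (9)^(1/3) ≈ 2.0801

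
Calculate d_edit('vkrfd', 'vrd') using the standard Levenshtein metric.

Let D[i][j] be the edit distance between the first i characters of 'vkrfd' and the first j characters of 'vrd', with D[i][0] = i, D[0][j] = j, and D[i][j] = D[i-1][j-1] if the characters match, else 1 + min(D[i-1][j], D[i][j-1], D[i-1][j-1]). Filling the table (rows: prefixes of 'vkrfd', columns: prefixes of 'vrd'):
     ε  v  r  d
  ε  0  1  2  3
  v  1  0  1  2
  k  2  1  1  2
  r  3  2  1  2
  f  4  3  2  2
  d  5  4  3  2
The bottom-right entry gives D[5][3] = 2, so no sequence of fewer than 2 edits works. Backtracking through the table gives one optimal edit sequence (2 edits):
  vkrfd → vrfd (del k @2)
  vrfd → vrd (del f @3)
Edit distance = 2.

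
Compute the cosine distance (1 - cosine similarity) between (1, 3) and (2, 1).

With u = (1, 3), v = (2, 1):
u·v = 1·2 + 3·1 = 2 + 3 = 5.
|u| = √(1² + 3²) = √10, |v| = √(2² + 1²) = √5, so |u||v| = √(10·5) = √50.
cos θ = (u·v)/(|u||v|) = 5/√50 ≈ 0.7071
Cosine distance = 1 - cos θ ≈ 1 - 0.7071 = 0.2929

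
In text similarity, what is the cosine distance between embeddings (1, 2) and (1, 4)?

With u = (1, 2), v = (1, 4):
u·v = 1·1 + 2·4 = 1 + 8 = 9.
|u| = √(1² + 2²) = √5, |v| = √(1² + 4²) = √17, so |u||v| = √(5·17) = √85.
cos θ = (u·v)/(|u||v|) = 9/√85 ≈ 0.9762
Cosine distance = 1 - cos θ ≈ 1 - 0.9762 = 0.0238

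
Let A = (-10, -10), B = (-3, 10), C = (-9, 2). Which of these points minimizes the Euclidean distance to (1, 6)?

Distances: d(A) ≈ 19.4165, d(B) ≈ 5.6569, d(C) ≈ 10.7703. Nearest: B = (-3, 10) with distance 5.6569.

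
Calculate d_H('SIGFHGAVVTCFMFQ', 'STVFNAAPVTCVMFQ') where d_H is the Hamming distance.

Differing positions: 2, 3, 5, 6, 8, 12. Hamming distance = 6.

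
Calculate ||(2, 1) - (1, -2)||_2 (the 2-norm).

(Σ|x_i - y_i|^2)^(1/2) = (|2 - 1|^2 + |1 - (-2)|^2)^(1/2)
= (1^2 + 3^2)^(1/2) = (1 + 9)^(1/2) = (10)^(1/2) ≈ 3.1623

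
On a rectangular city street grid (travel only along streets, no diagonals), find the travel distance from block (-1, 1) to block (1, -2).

Σ|x_i - y_i| = |-1 - 1| + |1 - (-2)| = 2 + 3 = 5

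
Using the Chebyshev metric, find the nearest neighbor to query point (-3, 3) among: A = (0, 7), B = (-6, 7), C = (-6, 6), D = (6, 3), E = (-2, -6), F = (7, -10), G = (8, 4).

Distances: d(A) = 4, d(B) = 4, d(C) = 3, d(D) = 9, d(E) = 9, d(F) = 13, d(G) = 11. Nearest: C = (-6, 6) with distance 3.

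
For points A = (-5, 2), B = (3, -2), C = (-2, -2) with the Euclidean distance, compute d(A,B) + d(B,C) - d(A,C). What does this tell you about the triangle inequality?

d(A,B) = √(8² + 4²) = √80 ≈ 8.9443, d(B,C) = √(5² + 0²) = √25 = 5, d(A,C) = √(3² + 4²) = √25 = 5.
d(A,B) + d(B,C) - d(A,C) = 8.9443 + 5 - 5 = 13.9443 - 5 = 8.9443 (to 4 decimal places). This is ≥ 0, so the triangle inequality holds for these points.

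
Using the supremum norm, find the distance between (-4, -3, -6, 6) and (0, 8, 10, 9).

max(|x_i - y_i|) = max(|-4 - 0|, |-3 - 8|, |-6 - 10|, |6 - 9|) = max(4, 11, 16, 3) = 16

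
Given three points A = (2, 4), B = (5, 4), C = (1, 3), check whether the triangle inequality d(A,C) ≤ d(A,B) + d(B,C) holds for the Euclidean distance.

d(A,B) = √(3² + 0²) = √9 = 3, d(B,C) = √(4² + 1²) = √17 ≈ 4.1231, d(A,C) = √(1² + 1²) = √2 ≈ 1.4142.
d(A,C) ≈ 1.4142 ≤ 3 + 4.1231 = 7.1231. Triangle inequality is satisfied.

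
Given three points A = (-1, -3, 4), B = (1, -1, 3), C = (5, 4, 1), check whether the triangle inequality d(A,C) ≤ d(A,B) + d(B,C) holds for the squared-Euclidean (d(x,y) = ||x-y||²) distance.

d(A,B) = 2² + 2² + 1² = 9, d(B,C) = 4² + 5² + 2² = 45, d(A,C) = 6² + 7² + 3² = 94.
d(A,C) = 94 > 9 + 45 = 54. Triangle inequality is VIOLATED. (Squared-Euclidean is not a metric — this is a counterexample.)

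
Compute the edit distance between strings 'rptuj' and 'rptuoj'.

Let D[i][j] be the edit distance between the first i characters of 'rptuj' and the first j characters of 'rptuoj', with D[i][0] = i, D[0][j] = j, and D[i][j] = D[i-1][j-1] if the characters match, else 1 + min(D[i-1][j], D[i][j-1], D[i-1][j-1]). Filling the table (rows: prefixes of 'rptuj', columns: prefixes of 'rptuoj'):
     ε  r  p  t  u  o  j
  ε  0  1  2  3  4  5  6
  r  1  0  1  2  3  4  5
  p  2  1  0  1  2  3  4
  t  3  2  1  0  1  2  3
  u  4  3  2  1  0  1  2
  j  5  4  3  2  1  1  1
The bottom-right entry gives D[5][6] = 1, so no sequence of fewer than 1 edit works. Backtracking through the table gives one optimal edit sequence (1 edit):
  rptuj → rptuoj (ins o @5)
Edit distance = 1.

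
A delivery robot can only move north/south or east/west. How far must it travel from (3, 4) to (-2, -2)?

Σ|x_i - y_i| = |3 - (-2)| + |4 - (-2)| = 5 + 6 = 11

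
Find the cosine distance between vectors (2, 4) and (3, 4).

With u = (2, 4), v = (3, 4):
u·v = 2·3 + 4·4 = 6 + 16 = 22.
|u| = √(2² + 4²) = √20, |v| = √(3² + 4²) = √25, so |u||v| = √(20·25) = √500.
cos θ = (u·v)/(|u||v|) = 22/√500 ≈ 0.9839
Cosine distance = 1 - cos θ ≈ 1 - 0.9839 = 0.0161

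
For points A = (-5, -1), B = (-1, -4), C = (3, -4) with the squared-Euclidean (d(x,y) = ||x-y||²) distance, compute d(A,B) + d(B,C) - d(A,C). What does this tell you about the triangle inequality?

d(A,B) = 4² + 3² = 25, d(B,C) = 4² + 0² = 16, d(A,C) = 8² + 3² = 73.
d(A,B) + d(B,C) - d(A,C) = 25 + 16 - 73 = 41 - 73 = -32. This is < 0, so the triangle inequality FAILS for these points (squared-Euclidean is not a metric).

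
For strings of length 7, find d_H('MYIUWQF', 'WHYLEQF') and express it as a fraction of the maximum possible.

Differing positions: 1, 2, 3, 4, 5. Hamming distance = 5. The maximum possible Hamming distance for length-7 strings is 7, so d_H/7 = 5/7 ≈ 0.7143.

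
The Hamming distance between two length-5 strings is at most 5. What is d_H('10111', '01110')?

Differing positions: 1, 2, 5. Hamming distance = 3. The maximum possible Hamming distance for length-5 strings is 5, so d_H/5 = 3/5 = 0.6.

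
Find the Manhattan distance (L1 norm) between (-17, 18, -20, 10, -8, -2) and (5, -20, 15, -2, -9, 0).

Σ|x_i - y_i| = |-17 - 5| + |18 - (-20)| + |-20 - 15| + |10 - (-2)| + |-8 - (-9)| + |-2 - 0| = 22 + 38 + 35 + 12 + 1 + 2 = 110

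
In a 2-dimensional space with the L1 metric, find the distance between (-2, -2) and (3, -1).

Σ|x_i - y_i| = |-2 - 3| + |-2 - (-1)| = 5 + 1 = 6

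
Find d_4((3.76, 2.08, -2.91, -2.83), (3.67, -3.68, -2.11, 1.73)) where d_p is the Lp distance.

(Σ|x_i - y_i|^4)^(1/4) = (|3.76 - 3.67|^4 + |2.08 - (-3.68)|^4 + |-2.91 - (-2.11)|^4 + |-2.83 - 1.73|^4)^(1/4)
= (0.09^4 + 5.76^4 + 0.8^4 + 4.56^4)^(1/4) ≈ (0.0001 + 1100.7531 + 0.4096 + 432.3738)^(1/4) = (1533.5366)^(1/4) ≈ 6.2578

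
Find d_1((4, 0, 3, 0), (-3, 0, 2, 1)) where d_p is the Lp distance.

Σ|x_i - y_i| = |4 - (-3)| + |0 - 0| + |3 - 2| + |0 - 1| = 7 + 0 + 1 + 1 = 9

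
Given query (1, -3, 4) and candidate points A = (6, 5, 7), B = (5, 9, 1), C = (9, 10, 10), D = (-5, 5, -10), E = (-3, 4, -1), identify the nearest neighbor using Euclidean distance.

Distances: d(A) ≈ 9.8995, d(B) = 13, d(C) ≈ 16.4012, d(D) ≈ 17.2047, d(E) ≈ 9.4868. Nearest: E = (-3, 4, -1) with distance 9.4868.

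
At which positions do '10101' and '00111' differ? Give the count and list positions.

Differing positions: 1, 4. Hamming distance = 2.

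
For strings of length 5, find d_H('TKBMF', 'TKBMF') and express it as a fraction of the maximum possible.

Differing positions: none. Hamming distance = 0. The maximum possible Hamming distance for length-5 strings is 5, so d_H/5 = 0/5 = 0.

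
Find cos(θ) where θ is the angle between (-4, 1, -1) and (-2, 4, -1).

With u = (-4, 1, -1), v = (-2, 4, -1):
u·v = (-4)·(-2) + 1·4 + (-1)·(-1) = 8 + 4 + 1 = 13.
|u| = √((-4)² + 1² + (-1)²) = √18, |v| = √((-2)² + 4² + (-1)²) = √21, so |u||v| = √(18·21) = √378.
cos θ = (u·v)/(|u||v|) = 13/√378 ≈ 0.6686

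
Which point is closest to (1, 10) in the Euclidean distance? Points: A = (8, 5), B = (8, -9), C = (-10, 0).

Distances: d(A) ≈ 8.6023, d(B) ≈ 20.2485, d(C) ≈ 14.8661. Nearest: A = (8, 5) with distance 8.6023.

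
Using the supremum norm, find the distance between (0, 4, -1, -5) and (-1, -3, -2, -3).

max(|x_i - y_i|) = max(|0 - (-1)|, |4 - (-3)|, |-1 - (-2)|, |-5 - (-3)|) = max(1, 7, 1, 2) = 7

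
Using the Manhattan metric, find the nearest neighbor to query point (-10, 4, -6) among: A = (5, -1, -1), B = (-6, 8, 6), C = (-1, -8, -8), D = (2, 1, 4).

Distances: d(A) = 25, d(B) = 20, d(C) = 23, d(D) = 25. Nearest: B = (-6, 8, 6) with distance 20.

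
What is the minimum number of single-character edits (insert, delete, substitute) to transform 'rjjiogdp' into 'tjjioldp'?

Let D[i][j] be the edit distance between the first i characters of 'rjjiogdp' and the first j characters of 'tjjioldp', with D[i][0] = i, D[0][j] = j, and D[i][j] = D[i-1][j-1] if the characters match, else 1 + min(D[i-1][j], D[i][j-1], D[i-1][j-1]). Filling the table (rows: prefixes of 'rjjiogdp', columns: prefixes of 'tjjioldp'):
     ε  t  j  j  i  o  l  d  p
  ε  0  1  2  3  4  5  6  7  8
  r  1  1  2  3  4  5  6  7  8
  j  2  2  1  2  3  4  5  6  7
  j  3  3  2  1  2  3  4  5  6
  i  4  4  3  2  1  2  3  4  5
  o  5  5  4  3  2  1  2  3  4
  g  6  6  5  4  3  2  2  3  4
  d  7  7  6  5  4  3  3  2  3
  p  8  8  7  6  5  4  4  3  2
The bottom-right entry gives D[8][8] = 2, so no sequence of fewer than 2 edits works. Backtracking through the table gives one optimal edit sequence (2 edits):
  rjjiogdp → tjjiogdp (sub r→t @1)
  tjjiogdp → tjjioldp (sub g→l @6)
Edit distance = 2.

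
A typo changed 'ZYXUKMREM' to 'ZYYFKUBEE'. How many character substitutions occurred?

Differing positions: 3, 4, 6, 7, 9. Hamming distance = 5.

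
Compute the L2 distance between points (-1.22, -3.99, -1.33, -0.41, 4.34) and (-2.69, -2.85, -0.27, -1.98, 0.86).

(Σ|x_i - y_i|^2)^(1/2) = (|-1.22 - (-2.69)|^2 + |-3.99 - (-2.85)|^2 + |-1.33 - (-0.27)|^2 + |-0.41 - (-1.98)|^2 + |4.34 - 0.86|^2)^(1/2)
= (1.47^2 + 1.14^2 + 1.06^2 + 1.57^2 + 3.48^2)^(1/2) = (2.1609 + 1.2996 + 1.1236 + 2.4649 + 12.1104)^(1/2) = (19.1594)^(1/2) ≈ 4.3771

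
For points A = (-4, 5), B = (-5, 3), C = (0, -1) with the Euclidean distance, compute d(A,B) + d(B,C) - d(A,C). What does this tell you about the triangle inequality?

d(A,B) = √(1² + 2²) = √5 ≈ 2.2361, d(B,C) = √(5² + 4²) = √41 ≈ 6.4031, d(A,C) = √(4² + 6²) = √52 ≈ 7.2111.
d(A,B) + d(B,C) - d(A,C) = 2.2361 + 6.4031 - 7.2111 = 8.6392 - 7.2111 = 1.4281 (to 4 decimal places). This is ≥ 0, so the triangle inequality holds for these points.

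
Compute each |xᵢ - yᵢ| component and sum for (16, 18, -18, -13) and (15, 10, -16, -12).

Σ|x_i - y_i| = |16 - 15| + |18 - 10| + |-18 - (-16)| + |-13 - (-12)| = 1 + 8 + 2 + 1 = 12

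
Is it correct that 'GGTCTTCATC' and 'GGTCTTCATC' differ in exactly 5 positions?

Differing positions: none. Hamming distance = 0, so the claim that d_H = 5 is false.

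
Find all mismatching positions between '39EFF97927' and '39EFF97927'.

Differing positions: none. Hamming distance = 0.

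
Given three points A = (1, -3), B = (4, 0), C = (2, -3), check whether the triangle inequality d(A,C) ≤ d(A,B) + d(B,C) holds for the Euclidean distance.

d(A,B) = √(3² + 3²) = √18 ≈ 4.2426, d(B,C) = √(2² + 3²) = √13 ≈ 3.6056, d(A,C) = √(1² + 0²) = √1 = 1.
d(A,C) = 1 ≤ 4.2426 + 3.6056 = 7.8482. Triangle inequality is satisfied.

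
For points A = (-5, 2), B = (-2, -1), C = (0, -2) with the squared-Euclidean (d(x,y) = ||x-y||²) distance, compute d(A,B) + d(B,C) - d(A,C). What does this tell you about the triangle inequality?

d(A,B) = 3² + 3² = 18, d(B,C) = 2² + 1² = 5, d(A,C) = 5² + 4² = 41.
d(A,B) + d(B,C) - d(A,C) = 18 + 5 - 41 = 23 - 41 = -18. This is < 0, so the triangle inequality FAILS for these points (squared-Euclidean is not a metric).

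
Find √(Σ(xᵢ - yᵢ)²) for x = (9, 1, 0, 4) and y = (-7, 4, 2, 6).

√(Σ(x_i - y_i)²) = √((9 - (-7))² + (1 - 4)² + (0 - 2)² + (4 - 6)²)
= √(16² + (-3)² + (-2)² + (-2)²) = √(256 + 9 + 4 + 4) = √273 ≈ 16.5227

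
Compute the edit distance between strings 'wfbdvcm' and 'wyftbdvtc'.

Let D[i][j] be the edit distance between the first i characters of 'wfbdvcm' and the first j characters of 'wyftbdvtc', with D[i][0] = i, D[0][j] = j, and D[i][j] = D[i-1][j-1] if the characters match, else 1 + min(D[i-1][j], D[i][j-1], D[i-1][j-1]). Filling the table (rows: prefixes of 'wfbdvcm', columns: prefixes of 'wyftbdvtc'):
     ε  w  y  f  t  b  d  v  t  c
  ε  0  1  2  3  4  5  6  7  8  9
  w  1  0  1  2  3  4  5  6  7  8
  f  2  1  1  1  2  3  4  5  6  7
  b  3  2  2  2  2  2  3  4  5  6
  d  4  3  3  3  3  3  2  3  4  5
  v  5  4  4  4  4  4  3  2  3  4
  c  6  5  5  5  5  5  4  3  3  3
  m  7  6  6  6  6  6  5  4  4  4
The bottom-right entry gives D[7][9] = 4, so no sequence of fewer than 4 edits works. Backtracking through the table gives one optimal edit sequence (4 edits):
  wfbdvcm → wyfbdvcm (ins y @2)
  wyfbdvcm → wyftbdvcm (ins t @4)
  wyftbdvcm → wyftbdvtm (sub c→t @8)
  wyftbdvtm → wyftbdvtc (sub m→c @9)
Edit distance = 4.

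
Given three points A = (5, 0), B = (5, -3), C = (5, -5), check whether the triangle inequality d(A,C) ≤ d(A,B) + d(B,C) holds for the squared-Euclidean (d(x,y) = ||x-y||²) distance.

d(A,B) = 0² + 3² = 9, d(B,C) = 0² + 2² = 4, d(A,C) = 0² + 5² = 25.
d(A,C) = 25 > 9 + 4 = 13. Triangle inequality is VIOLATED. (Squared-Euclidean is not a metric — this is a counterexample.)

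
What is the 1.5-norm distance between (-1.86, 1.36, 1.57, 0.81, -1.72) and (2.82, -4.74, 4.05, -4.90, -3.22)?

(Σ|x_i - y_i|^1.5)^(1/1.5) = (|-1.86 - 2.82|^1.5 + |1.36 - (-4.74)|^1.5 + |1.57 - 4.05|^1.5 + |0.81 - (-4.9)|^1.5 + |-1.72 - (-3.22)|^1.5)^(1/1.5)
= (4.68^1.5 + 6.1^1.5 + 2.48^1.5 + 5.71^1.5 + 1.5^1.5)^(1/1.5) ≈ (10.1244 + 15.0659 + 3.9055 + 13.6444 + 1.8371)^(1/1.5) = (44.5773)^(1/1.5) ≈ 12.5721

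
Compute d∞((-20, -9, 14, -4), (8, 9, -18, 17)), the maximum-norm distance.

max(|x_i - y_i|) = max(|-20 - 8|, |-9 - 9|, |14 - (-18)|, |-4 - 17|) = max(28, 18, 32, 21) = 32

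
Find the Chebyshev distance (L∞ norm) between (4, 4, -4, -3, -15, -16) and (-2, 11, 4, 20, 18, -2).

max(|x_i - y_i|) = max(|4 - (-2)|, |4 - 11|, |-4 - 4|, |-3 - 20|, |-15 - 18|, |-16 - (-2)|) = max(6, 7, 8, 23, 33, 14) = 33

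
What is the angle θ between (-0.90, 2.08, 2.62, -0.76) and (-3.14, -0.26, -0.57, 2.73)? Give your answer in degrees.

With u = (-0.90, 2.08, 2.62, -0.76), v = (-3.14, -0.26, -0.57, 2.73):
u·v = (-0.9)·(-3.14) + 2.08·(-0.26) + 2.62·(-0.57) + (-0.76)·2.73 = 2.826 + (-0.5408) + (-1.4934) + (-2.0748) = -1.283.
|u| = √((-0.9)² + 2.08² + 2.62² + (-0.76)²) = √(0.81 + 4.3264 + 6.8644 + 0.5776) = √12.5784, |v| = √((-3.14)² + (-0.26)² + (-0.57)² + 2.73²) = √(9.8596 + 0.0676 + 0.3249 + 7.4529) = √17.705.
cos θ = (u·v)/(|u||v|) = -1.283/(√12.5784·√17.705) ≈ -0.085974
θ = arccos(-0.085974) ≈ 94.93°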